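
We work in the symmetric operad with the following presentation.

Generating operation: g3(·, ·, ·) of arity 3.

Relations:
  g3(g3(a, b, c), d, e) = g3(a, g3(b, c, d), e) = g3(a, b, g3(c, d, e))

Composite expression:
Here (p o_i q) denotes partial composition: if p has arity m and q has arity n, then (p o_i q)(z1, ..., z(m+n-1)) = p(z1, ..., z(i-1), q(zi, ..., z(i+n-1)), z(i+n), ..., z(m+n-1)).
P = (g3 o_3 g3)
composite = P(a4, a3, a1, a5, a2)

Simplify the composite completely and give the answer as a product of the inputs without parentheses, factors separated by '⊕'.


a4 ⊕ a3 ⊕ a1 ⊕ a5 ⊕ a2

Key point: g3 is associative — brackets drop, the a-order remains.
g3(a1, a5, a2) reduces to a1 ⊕ a5 ⊕ a2
g3(a4, a3, g3(a1, a5, a2)) reduces to a4 ⊕ a3 ⊕ a1 ⊕ a5 ⊕ a2


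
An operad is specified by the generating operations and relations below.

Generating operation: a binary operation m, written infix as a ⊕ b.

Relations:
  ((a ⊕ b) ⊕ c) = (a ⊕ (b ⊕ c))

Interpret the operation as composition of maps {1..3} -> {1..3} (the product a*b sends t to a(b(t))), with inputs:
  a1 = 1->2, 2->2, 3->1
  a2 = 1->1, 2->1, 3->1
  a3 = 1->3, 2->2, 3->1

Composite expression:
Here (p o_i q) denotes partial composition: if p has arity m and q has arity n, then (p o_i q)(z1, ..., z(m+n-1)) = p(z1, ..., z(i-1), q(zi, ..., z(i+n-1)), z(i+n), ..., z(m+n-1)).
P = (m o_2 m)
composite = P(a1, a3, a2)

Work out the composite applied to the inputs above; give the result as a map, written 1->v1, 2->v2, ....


1->1, 2->1, 3->1

(a3 ⊕ a2) = 1->3, 2->3, 3->3
(a1 ⊕ (a3 ⊕ a2)) = 1->1, 2->1, 3->1


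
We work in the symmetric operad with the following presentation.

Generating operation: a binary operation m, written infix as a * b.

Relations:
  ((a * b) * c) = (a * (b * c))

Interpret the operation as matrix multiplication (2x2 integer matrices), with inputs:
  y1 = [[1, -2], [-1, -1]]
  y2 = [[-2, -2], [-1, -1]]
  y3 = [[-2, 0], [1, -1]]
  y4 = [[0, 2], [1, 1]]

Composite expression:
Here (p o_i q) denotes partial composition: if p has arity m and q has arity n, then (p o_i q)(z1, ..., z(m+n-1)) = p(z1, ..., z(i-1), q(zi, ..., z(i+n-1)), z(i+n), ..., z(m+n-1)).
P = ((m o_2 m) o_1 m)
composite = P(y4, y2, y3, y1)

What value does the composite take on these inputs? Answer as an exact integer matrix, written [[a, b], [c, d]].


[[0, -6], [0, -9]]

(y4 * y2) = [[-2, -2], [-3, -3]]
(y3 * y1) = [[-2, 4], [2, -1]]
((y4 * y2) * (y3 * y1)) = [[0, -6], [0, -9]]


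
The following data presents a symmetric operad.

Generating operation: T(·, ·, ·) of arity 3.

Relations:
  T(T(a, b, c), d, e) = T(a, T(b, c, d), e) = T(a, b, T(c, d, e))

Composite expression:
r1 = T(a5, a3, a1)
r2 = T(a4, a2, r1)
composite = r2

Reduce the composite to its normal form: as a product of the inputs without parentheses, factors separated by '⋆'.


a4 ⋆ a2 ⋆ a5 ⋆ a3 ⋆ a1

Key point: T is associative — brackets drop, the a-order remains.
T(a5, a3, a1) linearizes to a5 ⋆ a3 ⋆ a1
T(a4, a2, T(a5, a3, a1)) linearizes to a4 ⋆ a2 ⋆ a5 ⋆ a3 ⋆ a1


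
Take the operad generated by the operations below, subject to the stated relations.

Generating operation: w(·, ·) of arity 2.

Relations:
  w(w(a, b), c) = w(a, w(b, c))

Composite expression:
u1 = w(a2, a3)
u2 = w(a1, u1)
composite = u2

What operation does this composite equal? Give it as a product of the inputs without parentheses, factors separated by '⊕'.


The w-tree's shape is irrelevant; the a-reading-order decides.
w(a2, a3) unparenthesizes to a2 ⊕ a3
w(a1, w(a2, a3)) unparenthesizes to a1 ⊕ a2 ⊕ a3

a1 ⊕ a2 ⊕ a3


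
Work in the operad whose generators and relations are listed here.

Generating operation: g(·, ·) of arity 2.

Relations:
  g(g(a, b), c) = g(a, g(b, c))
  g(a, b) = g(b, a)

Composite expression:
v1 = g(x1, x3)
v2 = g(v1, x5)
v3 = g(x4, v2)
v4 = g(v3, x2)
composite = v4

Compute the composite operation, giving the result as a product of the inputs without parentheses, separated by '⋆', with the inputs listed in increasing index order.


x1 ⋆ x2 ⋆ x3 ⋆ x4 ⋆ x5

Shape and order are irrelevant to g; the x-input set decides.
g(x1, x3) collapses to x1 ⋆ x3
g(g(x1, x3), x5) collapses to x1 ⋆ x3 ⋆ x5
g(x4, g(g(x1, x3), x5)) collapses to x4 ⋆ x1 ⋆ x3 ⋆ x5
g(g(x4, g(g(x1, x3), x5)), x2) collapses to x4 ⋆ x1 ⋆ x3 ⋆ x5 ⋆ x2
sorting the factors by input index: x1 ⋆ x2 ⋆ x3 ⋆ x4 ⋆ x5


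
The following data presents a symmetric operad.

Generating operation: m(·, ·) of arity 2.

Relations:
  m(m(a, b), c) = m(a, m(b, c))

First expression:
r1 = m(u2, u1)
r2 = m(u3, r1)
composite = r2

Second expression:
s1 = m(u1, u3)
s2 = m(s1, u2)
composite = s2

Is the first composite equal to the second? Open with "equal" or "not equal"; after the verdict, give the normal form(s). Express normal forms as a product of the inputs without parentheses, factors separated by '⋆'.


not equal; first: u3 ⋆ u2 ⋆ u1; second: u1 ⋆ u3 ⋆ u2

In normal form, the first expression is u3 ⋆ u2 ⋆ u1
In normal form, the second expression is u1 ⋆ u3 ⋆ u2
They disagree, so not equal.


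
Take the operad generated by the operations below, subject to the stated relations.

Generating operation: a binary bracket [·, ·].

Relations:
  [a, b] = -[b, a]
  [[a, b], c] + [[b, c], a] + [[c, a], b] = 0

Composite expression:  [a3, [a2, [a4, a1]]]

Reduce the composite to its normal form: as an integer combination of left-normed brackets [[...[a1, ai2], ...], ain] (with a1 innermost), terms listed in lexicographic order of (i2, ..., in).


Antisymmetry and Jacobi reduce to a1-anchored left-normed brackets.
Composite bracket: [a3, [a2, [a4, a1]]]
Under [a, b] = ab - ba we get 8 signed associative words (2^3 = 8).
Words beginning with a1 determine it all:
  a1a4a2a3 (sign -1) contributes -[[[a1, a4], a2], a3]

-[[[a1, a4], a2], a3]


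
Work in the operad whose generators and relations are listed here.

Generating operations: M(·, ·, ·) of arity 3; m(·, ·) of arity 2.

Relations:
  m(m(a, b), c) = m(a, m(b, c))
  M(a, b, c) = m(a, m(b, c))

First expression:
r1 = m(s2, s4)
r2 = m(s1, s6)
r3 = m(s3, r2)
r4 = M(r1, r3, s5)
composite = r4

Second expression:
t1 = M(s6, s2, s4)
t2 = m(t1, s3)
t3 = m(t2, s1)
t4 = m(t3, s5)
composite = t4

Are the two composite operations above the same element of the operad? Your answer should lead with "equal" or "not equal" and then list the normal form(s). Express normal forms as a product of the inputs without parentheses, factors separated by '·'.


not equal: they reduce to s2 · s4 · s3 · s1 · s6 · s5 and s6 · s2 · s4 · s3 · s1 · s5


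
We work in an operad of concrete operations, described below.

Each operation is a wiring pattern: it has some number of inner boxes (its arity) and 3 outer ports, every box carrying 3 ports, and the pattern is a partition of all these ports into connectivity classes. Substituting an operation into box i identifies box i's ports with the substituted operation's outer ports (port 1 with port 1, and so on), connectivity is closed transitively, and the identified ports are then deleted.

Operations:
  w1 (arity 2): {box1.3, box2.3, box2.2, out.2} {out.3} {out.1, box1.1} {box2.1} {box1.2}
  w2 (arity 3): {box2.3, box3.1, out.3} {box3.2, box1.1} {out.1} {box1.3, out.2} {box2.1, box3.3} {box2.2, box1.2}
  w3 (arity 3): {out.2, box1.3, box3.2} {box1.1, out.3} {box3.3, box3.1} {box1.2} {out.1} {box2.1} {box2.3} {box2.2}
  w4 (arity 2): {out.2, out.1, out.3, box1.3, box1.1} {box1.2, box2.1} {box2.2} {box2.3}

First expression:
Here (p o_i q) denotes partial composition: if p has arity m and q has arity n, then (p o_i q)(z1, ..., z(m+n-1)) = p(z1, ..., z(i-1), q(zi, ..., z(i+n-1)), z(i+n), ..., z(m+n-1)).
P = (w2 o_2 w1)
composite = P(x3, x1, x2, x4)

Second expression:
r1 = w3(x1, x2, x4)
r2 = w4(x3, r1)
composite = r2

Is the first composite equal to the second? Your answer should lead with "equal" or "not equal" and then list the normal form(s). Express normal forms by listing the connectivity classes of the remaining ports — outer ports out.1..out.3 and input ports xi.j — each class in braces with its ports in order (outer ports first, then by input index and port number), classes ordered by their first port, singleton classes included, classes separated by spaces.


In normal form, the first expression is {out.1} {out.2, x3.3} {out.3, x4.1} {x1.1, x4.3} {x1.2} {x1.3, x2.2, x2.3, x3.2} {x2.1} {x3.1, x4.2}
In normal form, the second expression is {out.1, out.2, out.3, x3.1, x3.3} {x1.1} {x1.2} {x1.3, x4.2} {x2.1} {x2.2} {x2.3} {x3.2} {x4.1, x4.3}
Different reductions; not equal.

not equal; first: {out.1} {out.2, x3.3} {out.3, x4.1} {x1.1, x4.3} {x1.2} {x1.3, x2.2, x2.3, x3.2} {x2.1} {x3.1, x4.2}; second: {out.1, out.2, out.3, x3.1, x3.3} {x1.1} {x1.2} {x1.3, x4.2} {x2.1} {x2.2} {x2.3} {x3.2} {x4.1, x4.3}


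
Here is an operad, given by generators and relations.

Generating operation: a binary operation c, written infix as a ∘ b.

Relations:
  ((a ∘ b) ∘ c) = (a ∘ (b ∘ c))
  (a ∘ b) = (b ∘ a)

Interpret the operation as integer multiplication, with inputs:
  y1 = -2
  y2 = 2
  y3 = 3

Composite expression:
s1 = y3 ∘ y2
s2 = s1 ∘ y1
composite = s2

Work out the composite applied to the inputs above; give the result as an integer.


-12


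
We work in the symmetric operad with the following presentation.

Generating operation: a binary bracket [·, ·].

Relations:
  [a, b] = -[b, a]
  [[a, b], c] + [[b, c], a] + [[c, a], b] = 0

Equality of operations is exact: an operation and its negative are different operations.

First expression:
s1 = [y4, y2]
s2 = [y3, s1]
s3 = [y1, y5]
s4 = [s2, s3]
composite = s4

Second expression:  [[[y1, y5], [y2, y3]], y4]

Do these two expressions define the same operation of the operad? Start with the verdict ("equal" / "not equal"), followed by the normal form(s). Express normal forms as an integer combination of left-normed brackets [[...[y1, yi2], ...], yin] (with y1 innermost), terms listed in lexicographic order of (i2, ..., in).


The first expression reduces to -[[[[y1, y5], y2], y4], y3] + [[[[y1, y5], y3], y2], y4] - [[[[y1, y5], y3], y4], y2] + [[[[y1, y5], y4], y2], y3]
The second expression reduces to [[[[y1, y5], y2], y3], y4] - [[[[y1, y5], y3], y2], y4]
The forms do not match — not equal.

not equal: they reduce to -[[[[y1, y5], y2], y4], y3] + [[[[y1, y5], y3], y2], y4] - [[[[y1, y5], y3], y4], y2] + [[[[y1, y5], y4], y2], y3] and [[[[y1, y5], y2], y3], y4] - [[[[y1, y5], y3], y2], y4]


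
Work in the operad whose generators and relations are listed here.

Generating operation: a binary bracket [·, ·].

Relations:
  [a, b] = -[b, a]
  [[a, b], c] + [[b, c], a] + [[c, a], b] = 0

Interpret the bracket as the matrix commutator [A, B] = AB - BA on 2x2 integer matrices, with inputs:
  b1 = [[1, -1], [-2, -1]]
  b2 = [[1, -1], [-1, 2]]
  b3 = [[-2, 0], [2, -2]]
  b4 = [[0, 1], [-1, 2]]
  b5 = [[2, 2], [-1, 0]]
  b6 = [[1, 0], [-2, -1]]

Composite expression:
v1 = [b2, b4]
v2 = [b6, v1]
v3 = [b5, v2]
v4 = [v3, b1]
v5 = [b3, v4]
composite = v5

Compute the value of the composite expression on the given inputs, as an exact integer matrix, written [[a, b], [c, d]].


[[-56, 0], [32, 56]]

[b2, b4] = [[2, -3], [1, -2]]
[b6, [b2, b4]] = [[-6, -6], [-10, 6]]
[b5, [b6, [b2, b4]]] = [[-26, 12], [32, 26]]
[[b5, [b6, [b2, b4]]], b1] = [[8, 28], [-40, -8]]
[b3, [[b5, [b6, [b2, b4]]], b1]] = [[-56, 0], [32, 56]]


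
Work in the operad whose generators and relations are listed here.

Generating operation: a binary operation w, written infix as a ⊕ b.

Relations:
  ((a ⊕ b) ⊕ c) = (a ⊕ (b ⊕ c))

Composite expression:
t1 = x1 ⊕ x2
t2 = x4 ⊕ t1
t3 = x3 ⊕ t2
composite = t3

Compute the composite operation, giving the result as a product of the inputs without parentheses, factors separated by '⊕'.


x3 ⊕ x4 ⊕ x1 ⊕ x2

Key point: w is associative — brackets drop, the x-order remains.
(x1 ⊕ x2) reduces to x1 ⊕ x2
(x4 ⊕ (x1 ⊕ x2)) reduces to x4 ⊕ x1 ⊕ x2
(x3 ⊕ (x4 ⊕ (x1 ⊕ x2))) reduces to x3 ⊕ x4 ⊕ x1 ⊕ x2


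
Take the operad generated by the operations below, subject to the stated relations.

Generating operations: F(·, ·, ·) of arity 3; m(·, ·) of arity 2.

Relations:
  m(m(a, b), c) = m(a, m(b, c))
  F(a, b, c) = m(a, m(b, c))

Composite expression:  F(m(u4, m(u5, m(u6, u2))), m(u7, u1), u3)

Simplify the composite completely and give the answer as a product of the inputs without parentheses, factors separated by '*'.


The F-tree's shape is irrelevant; the u-reading-order decides.
m(u6, u2) spells out as u6 * u2
m(u5, m(u6, u2)) spells out as u5 * u6 * u2
m(u4, m(u5, m(u6, u2))) spells out as u4 * u5 * u6 * u2
m(u7, u1) spells out as u7 * u1
F(m(u4, m(u5, m(u6, u2))), m(u7, u1), u3) spells out as u4 * u5 * u6 * u2 * u7 * u1 * u3

u4 * u5 * u6 * u2 * u7 * u1 * u3


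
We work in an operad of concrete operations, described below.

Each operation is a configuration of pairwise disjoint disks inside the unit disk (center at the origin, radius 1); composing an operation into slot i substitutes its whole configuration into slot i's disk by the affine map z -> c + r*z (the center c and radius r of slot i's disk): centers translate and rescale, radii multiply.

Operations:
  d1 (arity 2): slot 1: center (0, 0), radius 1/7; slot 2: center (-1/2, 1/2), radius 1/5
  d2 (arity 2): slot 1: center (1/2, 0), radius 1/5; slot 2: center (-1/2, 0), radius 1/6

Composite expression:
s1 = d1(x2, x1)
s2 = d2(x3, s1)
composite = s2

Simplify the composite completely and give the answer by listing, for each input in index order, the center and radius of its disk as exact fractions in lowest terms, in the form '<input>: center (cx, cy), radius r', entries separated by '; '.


x1: center (-7/12, 1/12), radius 1/30; x2: center (-1/2, 0), radius 1/42; x3: center (1/2, 0), radius 1/5


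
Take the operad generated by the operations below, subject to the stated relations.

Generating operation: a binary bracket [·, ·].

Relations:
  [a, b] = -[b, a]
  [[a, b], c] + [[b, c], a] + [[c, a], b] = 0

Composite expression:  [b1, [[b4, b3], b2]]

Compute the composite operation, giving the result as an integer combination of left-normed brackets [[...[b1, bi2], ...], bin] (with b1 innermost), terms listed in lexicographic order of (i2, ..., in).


Left-normed coefficients sit on the b1-initial expansion words.
Composite bracket: [b1, [[b4, b3], b2]]
Expanding via [a, b] = ab - ba: 8 signed words (2^3 = 8).
The b1-initial words carry the normal form:
  from b1b2b3b4, sign +1: term +[[[b1, b2], b3], b4]
  from b1b2b4b3, sign -1: term -[[[b1, b2], b4], b3]
  from b1b3b4b2, sign -1: term -[[[b1, b3], b4], b2]
  from b1b4b3b2, sign +1: term +[[[b1, b4], b3], b2]

[[[b1, b2], b3], b4] - [[[b1, b2], b4], b3] - [[[b1, b3], b4], b2] + [[[b1, b4], b3], b2]


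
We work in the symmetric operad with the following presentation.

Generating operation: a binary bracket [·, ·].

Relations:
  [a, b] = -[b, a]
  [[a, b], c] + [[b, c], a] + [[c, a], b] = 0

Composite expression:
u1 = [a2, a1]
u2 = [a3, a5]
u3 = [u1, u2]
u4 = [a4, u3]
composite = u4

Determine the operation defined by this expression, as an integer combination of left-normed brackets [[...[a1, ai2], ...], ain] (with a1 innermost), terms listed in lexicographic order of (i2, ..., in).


Antisymmetry and Jacobi reduce to a1-anchored left-normed brackets.
Composite bracket: [a4, [[a2, a1], [a3, a5]]]
Expanding via [a, b] = ab - ba: 16 signed words (2^4 = 16).
Only words starting with a1 matter:
  a1a2a3a5a4 (sign +1) contributes +[[[[a1, a2], a3], a5], a4]
  a1a2a5a3a4 (sign -1) contributes -[[[[a1, a2], a5], a3], a4]

[[[[a1, a2], a3], a5], a4] - [[[[a1, a2], a5], a3], a4]


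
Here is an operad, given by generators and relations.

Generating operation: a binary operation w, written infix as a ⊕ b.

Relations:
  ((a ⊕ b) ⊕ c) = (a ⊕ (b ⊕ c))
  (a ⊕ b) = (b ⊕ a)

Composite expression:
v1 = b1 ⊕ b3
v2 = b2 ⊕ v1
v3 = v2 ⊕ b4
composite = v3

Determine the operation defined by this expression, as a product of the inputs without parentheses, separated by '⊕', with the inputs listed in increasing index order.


b1 ⊕ b2 ⊕ b3 ⊕ b4

Any arrangement under w is one operation, so sort the b-inputs.
(b1 ⊕ b3) unparenthesizes to b1 ⊕ b3
(b2 ⊕ (b1 ⊕ b3)) unparenthesizes to b2 ⊕ b1 ⊕ b3
((b2 ⊕ (b1 ⊕ b3)) ⊕ b4) unparenthesizes to b2 ⊕ b1 ⊕ b3 ⊕ b4
rearranged into index order: b1 ⊕ b2 ⊕ b3 ⊕ b4


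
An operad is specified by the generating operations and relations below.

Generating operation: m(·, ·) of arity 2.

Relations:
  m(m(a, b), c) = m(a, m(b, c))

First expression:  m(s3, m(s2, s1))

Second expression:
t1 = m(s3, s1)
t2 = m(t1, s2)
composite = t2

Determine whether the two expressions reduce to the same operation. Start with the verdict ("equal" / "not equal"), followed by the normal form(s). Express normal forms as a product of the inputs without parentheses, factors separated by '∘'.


not equal: they reduce to s3 ∘ s2 ∘ s1 and s3 ∘ s1 ∘ s2

In normal form, the first expression is s3 ∘ s2 ∘ s1
In normal form, the second expression is s3 ∘ s1 ∘ s2
The normal forms differ: not equal.


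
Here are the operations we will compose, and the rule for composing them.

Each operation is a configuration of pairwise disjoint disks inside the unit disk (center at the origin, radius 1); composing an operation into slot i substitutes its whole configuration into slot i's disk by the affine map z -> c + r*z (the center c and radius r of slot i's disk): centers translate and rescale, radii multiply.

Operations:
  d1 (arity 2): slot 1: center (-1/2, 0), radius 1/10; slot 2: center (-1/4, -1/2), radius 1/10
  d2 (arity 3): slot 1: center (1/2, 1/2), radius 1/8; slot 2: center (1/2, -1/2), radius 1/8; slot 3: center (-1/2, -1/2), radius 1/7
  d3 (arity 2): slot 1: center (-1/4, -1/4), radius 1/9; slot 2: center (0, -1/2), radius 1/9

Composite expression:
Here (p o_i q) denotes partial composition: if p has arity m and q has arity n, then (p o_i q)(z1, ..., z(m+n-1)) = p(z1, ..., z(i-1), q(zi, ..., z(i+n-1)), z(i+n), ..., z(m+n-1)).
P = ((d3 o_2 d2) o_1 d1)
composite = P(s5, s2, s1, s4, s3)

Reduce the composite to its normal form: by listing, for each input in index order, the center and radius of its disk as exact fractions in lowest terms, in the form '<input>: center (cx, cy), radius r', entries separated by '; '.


Nesting under d3 composes maps z -> c + r*z down each s-path.
for s5, the 2-step affine chain lands on center (-11/36, -1/4), radius 1/90
for s2, the 2-step affine chain lands on center (-5/18, -11/36), radius 1/90
for s1, the 2-step affine chain lands on center (1/18, -4/9), radius 1/72
for s4, the 2-step affine chain lands on center (1/18, -5/9), radius 1/72
for s3, the 2-step affine chain lands on center (-1/18, -5/9), radius 1/63

s1: center (1/18, -4/9), radius 1/72; s2: center (-5/18, -11/36), radius 1/90; s3: center (-1/18, -5/9), radius 1/63; s4: center (1/18, -5/9), radius 1/72; s5: center (-11/36, -1/4), radius 1/90


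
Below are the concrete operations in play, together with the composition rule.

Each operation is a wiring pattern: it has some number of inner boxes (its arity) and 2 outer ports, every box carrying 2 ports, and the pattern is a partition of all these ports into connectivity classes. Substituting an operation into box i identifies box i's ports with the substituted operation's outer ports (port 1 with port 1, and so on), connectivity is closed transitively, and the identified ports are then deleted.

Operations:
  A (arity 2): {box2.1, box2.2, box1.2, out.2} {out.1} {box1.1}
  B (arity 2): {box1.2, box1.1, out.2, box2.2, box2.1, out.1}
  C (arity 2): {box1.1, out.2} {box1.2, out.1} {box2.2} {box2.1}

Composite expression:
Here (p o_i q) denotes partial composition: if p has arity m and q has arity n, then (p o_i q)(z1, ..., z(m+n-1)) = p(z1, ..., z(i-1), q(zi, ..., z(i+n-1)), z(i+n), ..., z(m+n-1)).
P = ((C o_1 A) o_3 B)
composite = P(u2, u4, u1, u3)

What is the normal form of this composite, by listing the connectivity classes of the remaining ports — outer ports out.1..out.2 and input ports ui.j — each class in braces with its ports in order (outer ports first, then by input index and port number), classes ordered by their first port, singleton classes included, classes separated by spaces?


Connectivity passes through glued C-boundaries; trace each wire chain.
the subtree at A composes to {out.1} {out.2, u2.2, u4.1, u4.2} {u2.1} on (u2, u4); out.j = own outer ports
the subtree at B composes to {out.1, out.2, u1.1, u1.2, u3.1, u3.2} on (u1, u3); out.j = own outer ports
the subtree at C composes to {out.1, u2.2, u4.1, u4.2} {out.2} {u1.1, u1.2, u3.1, u3.2} {u2.1} on (u2, u4, u1, u3); out.j = own outer ports

{out.1, u2.2, u4.1, u4.2} {out.2} {u1.1, u1.2, u3.1, u3.2} {u2.1}


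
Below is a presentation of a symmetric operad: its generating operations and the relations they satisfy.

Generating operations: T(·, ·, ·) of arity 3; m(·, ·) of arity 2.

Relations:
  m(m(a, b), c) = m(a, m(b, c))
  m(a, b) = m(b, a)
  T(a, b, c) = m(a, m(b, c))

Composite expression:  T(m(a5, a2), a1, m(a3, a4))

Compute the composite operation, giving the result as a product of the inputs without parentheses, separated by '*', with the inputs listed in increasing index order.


a1 * a2 * a3 * a4 * a5


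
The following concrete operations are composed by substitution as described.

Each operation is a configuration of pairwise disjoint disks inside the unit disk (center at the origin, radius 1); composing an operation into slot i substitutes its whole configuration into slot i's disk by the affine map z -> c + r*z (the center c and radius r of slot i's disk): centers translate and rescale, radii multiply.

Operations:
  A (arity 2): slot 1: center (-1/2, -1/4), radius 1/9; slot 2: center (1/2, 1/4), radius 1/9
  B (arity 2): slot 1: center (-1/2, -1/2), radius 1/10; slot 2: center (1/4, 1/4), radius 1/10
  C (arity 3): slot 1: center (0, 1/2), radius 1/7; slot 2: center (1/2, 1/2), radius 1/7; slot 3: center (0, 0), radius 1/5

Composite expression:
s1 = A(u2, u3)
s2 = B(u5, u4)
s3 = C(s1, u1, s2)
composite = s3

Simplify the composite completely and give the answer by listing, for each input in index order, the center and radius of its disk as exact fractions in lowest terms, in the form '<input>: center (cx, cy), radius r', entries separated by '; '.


Each u-disk chains the slot maps above it in C; radii multiply.
input u2: applying the 2 nested substitutions gives center (-1/14, 13/28), radius 1/63
input u3: applying the 2 nested substitutions gives center (1/14, 15/28), radius 1/63
input u1: applying the 1 nested substitution gives center (1/2, 1/2), radius 1/7
input u5: applying the 2 nested substitutions gives center (-1/10, -1/10), radius 1/50
input u4: applying the 2 nested substitutions gives center (1/20, 1/20), radius 1/50

u1: center (1/2, 1/2), radius 1/7; u2: center (-1/14, 13/28), radius 1/63; u3: center (1/14, 15/28), radius 1/63; u4: center (1/20, 1/20), radius 1/50; u5: center (-1/10, -1/10), radius 1/50


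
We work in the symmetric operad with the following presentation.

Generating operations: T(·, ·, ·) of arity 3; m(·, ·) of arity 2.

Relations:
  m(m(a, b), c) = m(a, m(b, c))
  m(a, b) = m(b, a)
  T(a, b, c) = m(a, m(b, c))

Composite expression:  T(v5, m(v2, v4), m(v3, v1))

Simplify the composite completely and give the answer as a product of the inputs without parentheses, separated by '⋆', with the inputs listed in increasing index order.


Any arrangement under T is one operation, so sort the v-inputs.
m(v2, v4) spells out as v2 ⋆ v4
m(v3, v1) spells out as v3 ⋆ v1
T(v5, m(v2, v4), m(v3, v1)) spells out as v5 ⋆ v2 ⋆ v4 ⋆ v3 ⋆ v1
putting the inputs in ascending order: v1 ⋆ v2 ⋆ v3 ⋆ v4 ⋆ v5

v1 ⋆ v2 ⋆ v3 ⋆ v4 ⋆ v5


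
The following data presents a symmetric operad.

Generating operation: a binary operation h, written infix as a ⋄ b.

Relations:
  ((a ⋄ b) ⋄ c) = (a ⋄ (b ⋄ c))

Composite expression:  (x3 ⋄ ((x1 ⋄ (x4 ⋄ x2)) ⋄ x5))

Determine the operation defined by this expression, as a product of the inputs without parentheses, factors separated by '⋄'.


x3 ⋄ x1 ⋄ x4 ⋄ x2 ⋄ x5


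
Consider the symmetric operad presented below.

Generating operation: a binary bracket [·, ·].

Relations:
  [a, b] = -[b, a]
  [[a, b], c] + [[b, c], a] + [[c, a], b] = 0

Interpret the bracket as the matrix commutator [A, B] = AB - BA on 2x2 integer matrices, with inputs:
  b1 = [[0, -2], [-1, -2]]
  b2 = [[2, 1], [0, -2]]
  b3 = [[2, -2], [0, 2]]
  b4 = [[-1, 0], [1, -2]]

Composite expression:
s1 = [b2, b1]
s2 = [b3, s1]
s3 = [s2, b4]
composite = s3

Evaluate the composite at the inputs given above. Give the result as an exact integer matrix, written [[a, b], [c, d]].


[[-4, 4], [16, 4]]

[b2, b1] = [[-1, -10], [4, 1]]
[b3, [b2, b1]] = [[-8, -4], [0, 8]]
[[b3, [b2, b1]], b4] = [[-4, 4], [16, 4]]


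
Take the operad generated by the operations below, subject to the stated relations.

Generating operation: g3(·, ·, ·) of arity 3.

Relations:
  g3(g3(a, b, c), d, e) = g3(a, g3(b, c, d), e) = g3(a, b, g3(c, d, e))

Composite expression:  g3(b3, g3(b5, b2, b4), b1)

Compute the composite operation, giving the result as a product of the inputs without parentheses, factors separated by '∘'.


b3 ∘ b5 ∘ b2 ∘ b4 ∘ b1

Key point: g3 is associative — brackets drop, the b-order remains.
g3(b5, b2, b4) reduces to b5 ∘ b2 ∘ b4
g3(b3, g3(b5, b2, b4), b1) reduces to b3 ∘ b5 ∘ b2 ∘ b4 ∘ b1


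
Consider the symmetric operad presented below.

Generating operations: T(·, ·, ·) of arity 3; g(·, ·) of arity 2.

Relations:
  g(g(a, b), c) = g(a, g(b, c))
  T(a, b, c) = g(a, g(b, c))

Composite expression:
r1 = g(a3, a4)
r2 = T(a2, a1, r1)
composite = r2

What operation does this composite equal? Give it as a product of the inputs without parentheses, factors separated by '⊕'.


a2 ⊕ a1 ⊕ a3 ⊕ a4

Every regrouping of T is equal, so read the a-inputs in written order.
g(a3, a4) reduces to a3 ⊕ a4
T(a2, a1, g(a3, a4)) reduces to a2 ⊕ a1 ⊕ a3 ⊕ a4


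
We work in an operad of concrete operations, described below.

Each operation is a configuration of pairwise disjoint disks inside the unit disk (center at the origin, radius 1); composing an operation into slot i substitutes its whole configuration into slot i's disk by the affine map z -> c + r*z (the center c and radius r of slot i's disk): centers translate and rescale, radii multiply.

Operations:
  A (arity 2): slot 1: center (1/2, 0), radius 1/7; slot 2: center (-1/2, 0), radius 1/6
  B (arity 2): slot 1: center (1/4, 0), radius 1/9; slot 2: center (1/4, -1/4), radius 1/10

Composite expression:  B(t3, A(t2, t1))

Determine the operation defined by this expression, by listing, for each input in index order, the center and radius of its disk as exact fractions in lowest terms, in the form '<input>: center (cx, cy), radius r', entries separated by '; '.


t1: center (1/5, -1/4), radius 1/60; t2: center (3/10, -1/4), radius 1/70; t3: center (1/4, 0), radius 1/9

Below B, radii multiply path by path; the t-disk centers shift.
for t3, the 1-step affine chain lands on center (1/4, 0), radius 1/9
for t2, the 2-step affine chain lands on center (3/10, -1/4), radius 1/70
for t1, the 2-step affine chain lands on center (1/5, -1/4), radius 1/60


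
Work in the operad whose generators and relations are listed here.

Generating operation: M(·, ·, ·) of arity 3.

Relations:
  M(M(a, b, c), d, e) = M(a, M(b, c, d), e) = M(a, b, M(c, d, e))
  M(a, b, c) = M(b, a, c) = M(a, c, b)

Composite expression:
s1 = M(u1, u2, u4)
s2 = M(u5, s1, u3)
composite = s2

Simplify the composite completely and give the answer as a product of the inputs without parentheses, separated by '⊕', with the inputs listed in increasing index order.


u1 ⊕ u2 ⊕ u3 ⊕ u4 ⊕ u5

Key point: M commutes, so take the u-inputs in any fixed order.
M(u1, u2, u4) flattens to u1 ⊕ u2 ⊕ u4
M(u5, M(u1, u2, u4), u3) flattens to u5 ⊕ u1 ⊕ u2 ⊕ u4 ⊕ u3
sorting the factors by input index: u1 ⊕ u2 ⊕ u3 ⊕ u4 ⊕ u5


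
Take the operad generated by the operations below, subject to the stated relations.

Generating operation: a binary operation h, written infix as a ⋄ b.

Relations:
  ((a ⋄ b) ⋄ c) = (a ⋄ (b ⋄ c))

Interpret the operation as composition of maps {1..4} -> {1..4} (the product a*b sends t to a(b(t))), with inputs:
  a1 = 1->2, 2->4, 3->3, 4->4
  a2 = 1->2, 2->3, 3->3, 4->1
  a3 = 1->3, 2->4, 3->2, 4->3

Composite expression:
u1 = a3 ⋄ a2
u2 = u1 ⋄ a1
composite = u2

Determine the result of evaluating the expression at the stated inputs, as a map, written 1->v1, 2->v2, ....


1->2, 2->3, 3->2, 4->3

(a3 ⋄ a2) = 1->4, 2->2, 3->2, 4->3
((a3 ⋄ a2) ⋄ a1) = 1->2, 2->3, 3->2, 4->3


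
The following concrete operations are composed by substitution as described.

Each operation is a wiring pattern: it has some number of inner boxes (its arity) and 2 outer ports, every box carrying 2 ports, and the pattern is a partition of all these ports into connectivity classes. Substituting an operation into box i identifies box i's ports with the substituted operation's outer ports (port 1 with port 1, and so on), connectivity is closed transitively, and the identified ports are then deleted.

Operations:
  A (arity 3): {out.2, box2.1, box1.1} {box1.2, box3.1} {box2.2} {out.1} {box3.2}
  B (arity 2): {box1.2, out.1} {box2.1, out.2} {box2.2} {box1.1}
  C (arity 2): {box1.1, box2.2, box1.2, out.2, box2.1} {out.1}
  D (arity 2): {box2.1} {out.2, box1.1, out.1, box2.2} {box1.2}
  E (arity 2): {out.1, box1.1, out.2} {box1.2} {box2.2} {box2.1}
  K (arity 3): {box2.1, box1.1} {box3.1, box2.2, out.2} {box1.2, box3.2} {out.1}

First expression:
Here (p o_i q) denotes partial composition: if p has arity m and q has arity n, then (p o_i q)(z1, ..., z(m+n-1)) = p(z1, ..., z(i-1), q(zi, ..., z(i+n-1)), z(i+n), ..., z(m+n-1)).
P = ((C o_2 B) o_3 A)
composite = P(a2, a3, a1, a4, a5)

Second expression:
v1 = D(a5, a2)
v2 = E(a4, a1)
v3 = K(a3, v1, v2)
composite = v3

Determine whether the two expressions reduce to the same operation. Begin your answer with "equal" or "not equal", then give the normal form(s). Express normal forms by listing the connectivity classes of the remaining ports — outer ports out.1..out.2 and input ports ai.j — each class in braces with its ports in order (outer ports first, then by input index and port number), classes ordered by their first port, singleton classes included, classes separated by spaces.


Reducing the first expression gives {out.1} {out.2, a2.1, a2.2, a3.2} {a1.1, a4.1} {a1.2, a5.1} {a3.1} {a4.2} {a5.2}
Reducing the second expression gives {out.1} {out.2, a2.2, a3.1, a3.2, a4.1, a5.1} {a1.1} {a1.2} {a2.1} {a4.2} {a5.2}
Distinct normal forms: not equal.

not equal; the first gives {out.1} {out.2, a2.1, a2.2, a3.2} {a1.1, a4.1} {a1.2, a5.1} {a3.1} {a4.2} {a5.2} and the second {out.1} {out.2, a2.2, a3.1, a3.2, a4.1, a5.1} {a1.1} {a1.2} {a2.1} {a4.2} {a5.2}


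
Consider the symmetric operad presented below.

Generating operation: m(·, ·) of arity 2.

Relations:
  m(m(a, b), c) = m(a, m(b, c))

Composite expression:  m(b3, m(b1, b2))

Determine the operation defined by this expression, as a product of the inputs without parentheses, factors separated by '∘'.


b3 ∘ b1 ∘ b2

Key point: m is associative — brackets drop, the b-order remains.
m(b1, b2) unparenthesizes to b1 ∘ b2
m(b3, m(b1, b2)) unparenthesizes to b3 ∘ b1 ∘ b2


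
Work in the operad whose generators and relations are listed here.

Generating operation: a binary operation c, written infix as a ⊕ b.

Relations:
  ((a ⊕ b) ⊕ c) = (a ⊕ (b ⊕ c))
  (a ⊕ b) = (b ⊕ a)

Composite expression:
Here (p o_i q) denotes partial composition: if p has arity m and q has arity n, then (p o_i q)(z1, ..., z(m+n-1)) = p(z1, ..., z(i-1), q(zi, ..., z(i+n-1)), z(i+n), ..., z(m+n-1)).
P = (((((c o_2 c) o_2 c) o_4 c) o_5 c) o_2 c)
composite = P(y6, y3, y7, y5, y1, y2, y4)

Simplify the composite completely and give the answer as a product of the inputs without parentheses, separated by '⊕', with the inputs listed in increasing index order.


y1 ⊕ y2 ⊕ y3 ⊕ y4 ⊕ y5 ⊕ y6 ⊕ y7

Key point: c commutes, so take the y-inputs in any fixed order.
(y3 ⊕ y7) collapses to y3 ⊕ y7
((y3 ⊕ y7) ⊕ y5) collapses to y3 ⊕ y7 ⊕ y5
(y2 ⊕ y4) collapses to y2 ⊕ y4
(y1 ⊕ (y2 ⊕ y4)) collapses to y1 ⊕ y2 ⊕ y4
(((y3 ⊕ y7) ⊕ y5) ⊕ (y1 ⊕ (y2 ⊕ y4))) collapses to y3 ⊕ y7 ⊕ y5 ⊕ y1 ⊕ y2 ⊕ y4
(y6 ⊕ (((y3 ⊕ y7) ⊕ y5) ⊕ (y1 ⊕ (y2 ⊕ y4)))) collapses to y6 ⊕ y3 ⊕ y7 ⊕ y5 ⊕ y1 ⊕ y2 ⊕ y4
commutativity sorts the factors: y1 ⊕ y2 ⊕ y3 ⊕ y4 ⊕ y5 ⊕ y6 ⊕ y7


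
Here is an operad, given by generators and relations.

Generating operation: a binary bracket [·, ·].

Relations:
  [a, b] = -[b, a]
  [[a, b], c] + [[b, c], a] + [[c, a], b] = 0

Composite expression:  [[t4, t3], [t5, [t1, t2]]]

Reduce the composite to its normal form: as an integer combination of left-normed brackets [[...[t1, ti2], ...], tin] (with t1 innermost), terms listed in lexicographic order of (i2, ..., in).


Antisymmetry and Jacobi reduce to t1-anchored left-normed brackets.
Composite bracket: [[t4, t3], [t5, [t1, t2]]]
Each bracket splits as ab - ba, giving 16 signed words (2^4 = 16).
Words beginning with t1 determine it all:
  word t1t2t5t3t4 has sign -1, contributing -[[[[t1, t2], t5], t3], t4]
  word t1t2t5t4t3 has sign +1, contributing +[[[[t1, t2], t5], t4], t3]

-[[[[t1, t2], t5], t3], t4] + [[[[t1, t2], t5], t4], t3]


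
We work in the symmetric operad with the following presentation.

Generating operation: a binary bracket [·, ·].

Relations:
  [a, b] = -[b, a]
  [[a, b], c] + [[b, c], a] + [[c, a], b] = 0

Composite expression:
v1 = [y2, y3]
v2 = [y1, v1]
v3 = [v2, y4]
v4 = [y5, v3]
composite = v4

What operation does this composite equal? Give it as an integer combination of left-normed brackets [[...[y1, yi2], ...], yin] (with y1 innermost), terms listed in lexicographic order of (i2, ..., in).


Skip Jacobi rewriting: expand, keep y1-initial words, read off terms.
Composite bracket: [y5, [[y1, [y2, y3]], y4]]
Applying ab - ba throughout gives 16 signed words (2^4 = 16).
Coefficients come from the y1-initial words:
  the word y1y2y3y4y5 carries sign -1 and contributes -[[[[y1, y2], y3], y4], y5]
  the word y1y3y2y4y5 carries sign +1 and contributes +[[[[y1, y3], y2], y4], y5]

-[[[[y1, y2], y3], y4], y5] + [[[[y1, y3], y2], y4], y5]


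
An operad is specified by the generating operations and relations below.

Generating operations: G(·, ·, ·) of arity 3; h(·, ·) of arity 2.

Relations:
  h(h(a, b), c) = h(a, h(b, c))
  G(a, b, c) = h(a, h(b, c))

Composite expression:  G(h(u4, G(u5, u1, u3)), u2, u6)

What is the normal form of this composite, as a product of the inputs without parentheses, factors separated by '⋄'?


u4 ⋄ u5 ⋄ u1 ⋄ u3 ⋄ u2 ⋄ u6

The G-tree's shape is irrelevant; the u-reading-order decides.
G(u5, u1, u3) spells out as u5 ⋄ u1 ⋄ u3
h(u4, G(u5, u1, u3)) spells out as u4 ⋄ u5 ⋄ u1 ⋄ u3
G(h(u4, G(u5, u1, u3)), u2, u6) spells out as u4 ⋄ u5 ⋄ u1 ⋄ u3 ⋄ u2 ⋄ u6


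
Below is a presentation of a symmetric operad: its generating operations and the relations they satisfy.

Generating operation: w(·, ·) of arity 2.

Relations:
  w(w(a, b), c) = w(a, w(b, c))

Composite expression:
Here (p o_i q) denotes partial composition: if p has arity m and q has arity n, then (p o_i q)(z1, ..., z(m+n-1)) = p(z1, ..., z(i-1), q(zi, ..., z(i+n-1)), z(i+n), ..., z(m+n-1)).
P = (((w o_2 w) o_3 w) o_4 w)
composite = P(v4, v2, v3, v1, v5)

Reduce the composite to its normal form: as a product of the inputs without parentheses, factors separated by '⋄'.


v4 ⋄ v2 ⋄ v3 ⋄ v1 ⋄ v5

Associativity of w dissolves the nesting; only the v-input order survives.
w(v1, v5) flattens to v1 ⋄ v5
w(v3, w(v1, v5)) flattens to v3 ⋄ v1 ⋄ v5
w(v2, w(v3, w(v1, v5))) flattens to v2 ⋄ v3 ⋄ v1 ⋄ v5
w(v4, w(v2, w(v3, w(v1, v5)))) flattens to v4 ⋄ v2 ⋄ v3 ⋄ v1 ⋄ v5


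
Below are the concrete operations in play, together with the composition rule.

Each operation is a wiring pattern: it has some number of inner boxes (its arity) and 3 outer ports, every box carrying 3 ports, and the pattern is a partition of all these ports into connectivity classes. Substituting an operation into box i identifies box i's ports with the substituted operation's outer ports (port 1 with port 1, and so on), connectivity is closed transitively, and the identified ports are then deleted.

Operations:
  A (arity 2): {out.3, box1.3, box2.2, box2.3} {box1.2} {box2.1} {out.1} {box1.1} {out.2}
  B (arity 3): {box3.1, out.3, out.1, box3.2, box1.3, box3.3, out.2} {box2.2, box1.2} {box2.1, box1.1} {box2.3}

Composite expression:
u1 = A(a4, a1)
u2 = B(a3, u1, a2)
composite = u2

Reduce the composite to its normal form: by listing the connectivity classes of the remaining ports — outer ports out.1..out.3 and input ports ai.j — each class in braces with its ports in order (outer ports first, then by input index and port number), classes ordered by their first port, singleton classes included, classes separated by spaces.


{out.1, out.2, out.3, a2.1, a2.2, a2.3, a3.3} {a1.1} {a1.2, a1.3, a4.3} {a3.1} {a3.2} {a4.1} {a4.2}

Connectivity passes through glued B-boundaries; trace each wire chain.
A over (a4, a1) gives {out.1} {out.2} {out.3, a1.2, a1.3, a4.3} {a1.1} {a4.1} {a4.2}, out.j being that stage's outer ports
B over (a3, a4, a1, a2) gives {out.1, out.2, out.3, a2.1, a2.2, a2.3, a3.3} {a1.1} {a1.2, a1.3, a4.3} {a3.1} {a3.2} {a4.1} {a4.2}, out.j being that stage's outer ports


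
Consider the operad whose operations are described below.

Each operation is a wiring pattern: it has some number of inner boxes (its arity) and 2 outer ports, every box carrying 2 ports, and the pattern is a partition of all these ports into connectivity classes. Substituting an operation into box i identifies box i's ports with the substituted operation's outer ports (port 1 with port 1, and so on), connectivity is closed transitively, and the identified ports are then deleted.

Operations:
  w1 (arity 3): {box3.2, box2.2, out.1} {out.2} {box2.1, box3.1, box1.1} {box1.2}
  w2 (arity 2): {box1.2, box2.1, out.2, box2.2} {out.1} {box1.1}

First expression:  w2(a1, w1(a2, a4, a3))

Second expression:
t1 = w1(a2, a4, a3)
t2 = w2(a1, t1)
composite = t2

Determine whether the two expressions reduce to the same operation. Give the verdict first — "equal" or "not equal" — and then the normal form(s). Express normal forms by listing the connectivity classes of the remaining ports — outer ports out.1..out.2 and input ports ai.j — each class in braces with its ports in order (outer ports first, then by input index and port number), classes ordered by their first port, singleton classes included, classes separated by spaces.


The first composite normalizes to {out.1} {out.2, a1.2, a3.2, a4.2} {a1.1} {a2.1, a3.1, a4.1} {a2.2}
The second composite normalizes to {out.1} {out.2, a1.2, a3.2, a4.2} {a1.1} {a2.1, a3.1, a4.1} {a2.2}
Same normal form: equal.

equal — both sides give {out.1} {out.2, a1.2, a3.2, a4.2} {a1.1} {a2.1, a3.1, a4.1} {a2.2}


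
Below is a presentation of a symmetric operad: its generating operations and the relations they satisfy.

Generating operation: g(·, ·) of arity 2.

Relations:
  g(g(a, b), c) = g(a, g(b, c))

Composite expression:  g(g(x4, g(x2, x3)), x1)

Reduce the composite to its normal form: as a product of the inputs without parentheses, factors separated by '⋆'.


The g-tree's shape is irrelevant; the x-reading-order decides.
g(x2, x3) spells out as x2 ⋆ x3
g(x4, g(x2, x3)) spells out as x4 ⋆ x2 ⋆ x3
g(g(x4, g(x2, x3)), x1) spells out as x4 ⋆ x2 ⋆ x3 ⋆ x1

x4 ⋆ x2 ⋆ x3 ⋆ x1


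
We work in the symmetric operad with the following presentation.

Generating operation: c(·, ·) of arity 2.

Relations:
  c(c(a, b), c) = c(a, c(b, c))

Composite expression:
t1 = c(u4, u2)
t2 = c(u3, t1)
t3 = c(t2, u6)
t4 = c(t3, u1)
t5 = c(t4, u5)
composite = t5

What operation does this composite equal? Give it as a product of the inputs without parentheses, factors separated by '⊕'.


Under associativity of c, the answer is the u's in reading order.
c(u4, u2) flattens to u4 ⊕ u2
c(u3, c(u4, u2)) flattens to u3 ⊕ u4 ⊕ u2
c(c(u3, c(u4, u2)), u6) flattens to u3 ⊕ u4 ⊕ u2 ⊕ u6
c(c(c(u3, c(u4, u2)), u6), u1) flattens to u3 ⊕ u4 ⊕ u2 ⊕ u6 ⊕ u1
c(c(c(c(u3, c(u4, u2)), u6), u1), u5) flattens to u3 ⊕ u4 ⊕ u2 ⊕ u6 ⊕ u1 ⊕ u5

u3 ⊕ u4 ⊕ u2 ⊕ u6 ⊕ u1 ⊕ u5
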